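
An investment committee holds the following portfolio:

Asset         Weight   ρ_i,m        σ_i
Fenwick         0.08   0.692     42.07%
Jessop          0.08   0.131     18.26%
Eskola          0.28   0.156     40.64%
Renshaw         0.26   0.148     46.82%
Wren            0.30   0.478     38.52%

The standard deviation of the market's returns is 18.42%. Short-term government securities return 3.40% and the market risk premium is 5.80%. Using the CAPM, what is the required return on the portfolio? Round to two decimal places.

7.06%

β_Fenwick = 0.692 × 42.07% / 18.42% = 1.5805
β_Jessop = 0.131 × 18.26% / 18.42% = 0.1299
β_Eskola = 0.156 × 40.64% / 18.42% = 0.3442
β_Renshaw = 0.148 × 46.82% / 18.42% = 0.3762
β_Wren = 0.478 × 38.52% / 18.42% = 0.9996
β_P = Σ w_i β_i = 0.08×1.5805 + 0.08×0.1299 + 0.28×0.3442 + 0.26×0.3762 + 0.30×0.9996 = 0.6309
E(R_P) = R_f + β_P × MRP = 3.40% + 0.6309 × 5.80% = 7.06%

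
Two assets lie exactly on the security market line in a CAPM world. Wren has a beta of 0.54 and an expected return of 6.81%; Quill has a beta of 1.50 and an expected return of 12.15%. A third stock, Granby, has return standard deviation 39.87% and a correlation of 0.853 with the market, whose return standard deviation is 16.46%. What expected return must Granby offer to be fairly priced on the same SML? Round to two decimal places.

15.30%

MRP = (12.15% − 6.81%) / (1.50 − 0.54) = 5.5625%
R_f = 6.81% − 0.54 × 5.5625% = 3.8063%
β_Granby = ρ·σ_i/σ_m = 0.853 × 39.87 / 16.46 = 2.0662
E(R_Granby) = R_f + β × MRP = 3.8063% + 2.0662 × 5.5625% = 15.30%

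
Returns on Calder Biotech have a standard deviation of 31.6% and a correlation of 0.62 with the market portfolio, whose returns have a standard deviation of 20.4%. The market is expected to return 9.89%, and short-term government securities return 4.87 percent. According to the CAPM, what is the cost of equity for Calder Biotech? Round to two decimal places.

9.69%

β = ρ × σ_i / σ_m = 0.62 × 31.6% / 20.4% = 0.9604
MRP = 9.89% − 4.87% = 5.02%
E(R) = 4.87% + 0.9604 × 5.02% = 9.69%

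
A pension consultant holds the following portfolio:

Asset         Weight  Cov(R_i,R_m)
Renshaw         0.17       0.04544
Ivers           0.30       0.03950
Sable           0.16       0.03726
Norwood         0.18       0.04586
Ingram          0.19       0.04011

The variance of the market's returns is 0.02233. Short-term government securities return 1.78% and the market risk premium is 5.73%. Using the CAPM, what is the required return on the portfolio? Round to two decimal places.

12.41%

β_Renshaw = 0.04544 / 0.02233 = 2.0349
β_Ivers = 0.03950 / 0.02233 = 1.7689
β_Sable = 0.03726 / 0.02233 = 1.6686
β_Norwood = 0.04586 / 0.02233 = 2.0537
β_Ingram = 0.04011 / 0.02233 = 1.7962
β_P = Σ w_i β_i = 0.17×2.0349 + 0.30×1.7689 + 0.16×1.6686 + 0.18×2.0537 + 0.19×1.7962 = 1.8545
E(R_P) = R_f + β_P × MRP = 1.78% + 1.8545 × 5.73% = 12.41%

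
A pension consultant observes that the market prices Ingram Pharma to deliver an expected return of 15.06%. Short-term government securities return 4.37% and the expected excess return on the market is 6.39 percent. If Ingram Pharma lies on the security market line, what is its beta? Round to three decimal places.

1.673

β = (E(R) − R_f) / MRP = (15.06% − 4.37%) / 6.39% = 10.69% / 6.39% = 1.673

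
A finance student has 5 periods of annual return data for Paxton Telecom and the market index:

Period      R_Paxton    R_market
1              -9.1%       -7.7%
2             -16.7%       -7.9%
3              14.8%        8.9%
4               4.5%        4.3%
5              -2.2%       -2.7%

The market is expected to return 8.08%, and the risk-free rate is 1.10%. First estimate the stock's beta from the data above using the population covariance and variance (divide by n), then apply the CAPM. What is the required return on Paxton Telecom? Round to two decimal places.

Mean R_i = (-9.1 − 16.7 + 14.8 + 4.5 − 2.2) / 5 = -1.7400%
Mean R_m = (-7.7 − 7.9 + 8.9 + 4.3 − 2.7) / 5 = -1.0200%
Σ(R_i − R̄_i)(R_m − R̄_m) = 350.1360  ⇒  Cov = 350.1360 / 5 = 70.0272
Σ(R_m − R̄_m)² = 221.4880  ⇒  Var(R_m) = 221.4880 / 5 = 44.2976
β = Cov / Var(R_m) = 70.0272 / 44.2976 = 1.5808
MRP = 8.08% − 1.10% = 6.98%
E(R) = R_f + β × MRP = 1.10% + 1.5808 × 6.98% = 12.13%

12.13%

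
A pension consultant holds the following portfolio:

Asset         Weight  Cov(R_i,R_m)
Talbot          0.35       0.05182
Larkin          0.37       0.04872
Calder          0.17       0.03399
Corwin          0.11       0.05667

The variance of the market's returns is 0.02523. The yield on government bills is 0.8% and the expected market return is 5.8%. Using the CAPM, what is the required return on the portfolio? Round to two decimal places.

β_Talbot = 0.05182 / 0.02523 = 2.0539
β_Larkin = 0.04872 / 0.02523 = 1.9310
β_Calder = 0.03399 / 0.02523 = 1.3472
β_Corwin = 0.05667 / 0.02523 = 2.2461
β_P = Σ w_i β_i = 0.35×2.0539 + 0.37×1.9310 + 0.17×1.3472 + 0.11×2.2461 = 1.9094
MRP = 5.8% − 0.8% = 5.00%
E(R_P) = R_f + β_P × MRP = 0.8% + 1.9094 × 5.0% = 10.35%

10.35%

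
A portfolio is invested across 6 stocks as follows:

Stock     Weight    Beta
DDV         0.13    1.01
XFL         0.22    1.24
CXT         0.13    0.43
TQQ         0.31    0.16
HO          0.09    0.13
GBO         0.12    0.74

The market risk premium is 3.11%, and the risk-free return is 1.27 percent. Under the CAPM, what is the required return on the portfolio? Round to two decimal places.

3.17%

β_P = Σ w_i β_i = 0.13×1.01 + 0.22×1.24 + 0.13×0.43 + 0.31×0.16 + 0.09×0.13 + 0.12×0.74 = 0.6101
E(R_P) = R_f + β_P × MRP = 1.27% + 0.6101 × 3.11% = 3.17%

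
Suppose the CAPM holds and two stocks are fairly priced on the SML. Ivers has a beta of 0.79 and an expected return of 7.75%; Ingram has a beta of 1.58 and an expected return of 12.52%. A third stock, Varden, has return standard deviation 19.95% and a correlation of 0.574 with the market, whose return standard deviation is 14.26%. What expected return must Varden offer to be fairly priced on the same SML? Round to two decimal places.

7.83%

MRP = (12.52% − 7.75%) / (1.58 − 0.79) = 6.0380%
R_f = 7.75% − 0.79 × 6.0380% = 2.9800%
β_Varden = ρ·σ_i/σ_m = 0.574 × 19.95 / 14.26 = 0.8030
E(R_Varden) = R_f + β × MRP = 2.9800% + 0.8030 × 6.0380% = 7.83%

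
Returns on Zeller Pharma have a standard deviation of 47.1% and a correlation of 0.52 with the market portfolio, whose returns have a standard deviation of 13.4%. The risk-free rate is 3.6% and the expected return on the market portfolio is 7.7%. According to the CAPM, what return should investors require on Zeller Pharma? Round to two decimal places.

β = ρ × σ_i / σ_m = 0.52 × 47.1% / 13.4% = 1.8278
MRP = 7.7% − 3.6% = 4.10%
E(R) = 3.6% + 1.8278 × 4.1% = 11.09%

11.09%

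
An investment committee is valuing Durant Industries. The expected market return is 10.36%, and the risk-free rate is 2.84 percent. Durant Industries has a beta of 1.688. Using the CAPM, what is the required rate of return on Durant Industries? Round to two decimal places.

15.53%

Market risk premium = E(R_m) − R_f = 10.36% − 2.84% = 7.52%
E(R) = R_f + β × MRP = 2.84% + 1.688 × 7.52% = 15.53%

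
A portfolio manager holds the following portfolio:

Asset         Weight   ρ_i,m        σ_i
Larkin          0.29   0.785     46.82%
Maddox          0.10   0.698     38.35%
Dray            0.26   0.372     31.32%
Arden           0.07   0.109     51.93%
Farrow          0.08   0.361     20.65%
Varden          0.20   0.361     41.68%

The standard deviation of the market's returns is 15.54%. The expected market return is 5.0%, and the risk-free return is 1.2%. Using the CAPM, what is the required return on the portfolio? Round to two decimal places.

β_Larkin = 0.785 × 46.82% / 15.54% = 2.3651
β_Maddox = 0.698 × 38.35% / 15.54% = 1.7225
β_Dray = 0.372 × 31.32% / 15.54% = 0.7497
β_Arden = 0.109 × 51.93% / 15.54% = 0.3642
β_Farrow = 0.361 × 20.65% / 15.54% = 0.4797
β_Varden = 0.361 × 41.68% / 15.54% = 0.9682
β_P = Σ w_i β_i = 0.29×2.3651 + 0.10×1.7225 + 0.26×0.7497 + 0.07×0.3642 + 0.08×0.4797 + 0.20×0.9682 = 1.3106
MRP = 5.0% − 1.2% = 3.80%
E(R_P) = R_f + β_P × MRP = 1.2% + 1.3106 × 3.8% = 6.18%

6.18%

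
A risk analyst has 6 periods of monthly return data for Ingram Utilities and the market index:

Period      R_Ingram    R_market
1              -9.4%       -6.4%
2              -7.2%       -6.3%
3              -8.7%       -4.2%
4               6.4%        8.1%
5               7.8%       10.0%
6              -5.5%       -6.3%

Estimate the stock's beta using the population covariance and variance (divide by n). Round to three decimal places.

0.977

Mean R_i = (-9.4 − 7.2 − 8.7 + 6.4 + 7.8 − 5.5) / 6 = -2.7667%
Mean R_m = (-6.4 − 6.3 − 4.2 + 8.1 + 10.0 − 6.3) / 6 = -0.8500%
Σ(R_i − R̄_i)(R_m − R̄_m) = 292.4400  ⇒  Cov = 292.4400 / 6 = 48.7400
Σ(R_m − R̄_m)² = 299.2550  ⇒  Var(R_m) = 299.2550 / 6 = 49.8758
β = Cov / Var(R_m) = 48.7400 / 49.8758 = 0.9772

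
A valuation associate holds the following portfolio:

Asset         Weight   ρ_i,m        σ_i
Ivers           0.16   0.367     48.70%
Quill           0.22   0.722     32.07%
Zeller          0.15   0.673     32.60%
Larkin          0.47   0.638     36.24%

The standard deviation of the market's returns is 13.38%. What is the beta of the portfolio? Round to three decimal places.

1.653

β_Ivers = 0.367 × 48.70% / 13.38% = 1.3358
β_Quill = 0.722 × 32.07% / 13.38% = 1.7305
β_Zeller = 0.673 × 32.60% / 13.38% = 1.6397
β_Larkin = 0.638 × 36.24% / 13.38% = 1.7280
β_P = Σ w_i β_i = 0.16×1.3358 + 0.22×1.7305 + 0.15×1.6397 + 0.47×1.7280 = 1.6526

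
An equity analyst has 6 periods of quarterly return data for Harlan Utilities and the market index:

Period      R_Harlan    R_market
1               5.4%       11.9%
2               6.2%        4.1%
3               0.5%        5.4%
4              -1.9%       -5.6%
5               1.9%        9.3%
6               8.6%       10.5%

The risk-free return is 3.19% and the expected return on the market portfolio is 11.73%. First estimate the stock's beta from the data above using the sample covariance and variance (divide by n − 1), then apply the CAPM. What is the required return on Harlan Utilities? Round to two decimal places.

Mean R_i = (5.4 + 6.2 + 0.5 − 1.9 + 1.9 + 8.6) / 6 = 3.4500%
Mean R_m = (11.9 + 4.1 + 5.4 − 5.6 + 9.3 + 10.5) / 6 = 5.9333%
Σ(R_i − R̄_i)(R_m − R̄_m) = 88.1700  ⇒  Cov = 88.1700 / 5 = 17.6340
Σ(R_m − R̄_m)² = 204.4533  ⇒  Var(R_m) = 204.4533 / 5 = 40.8907
β = Cov / Var(R_m) = 17.6340 / 40.8907 = 0.4312
MRP = 11.73% − 3.19% = 8.54%
E(R) = R_f + β × MRP = 3.19% + 0.4312 × 8.54% = 6.87%

6.87%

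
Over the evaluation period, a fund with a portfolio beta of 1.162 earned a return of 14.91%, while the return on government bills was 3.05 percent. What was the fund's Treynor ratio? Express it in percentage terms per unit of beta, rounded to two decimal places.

Treynor = (R_P − R_f) / β_P = (14.91% − 3.05%) / 1.1620 = 11.86% / 1.1620 = 10.21%

10.21%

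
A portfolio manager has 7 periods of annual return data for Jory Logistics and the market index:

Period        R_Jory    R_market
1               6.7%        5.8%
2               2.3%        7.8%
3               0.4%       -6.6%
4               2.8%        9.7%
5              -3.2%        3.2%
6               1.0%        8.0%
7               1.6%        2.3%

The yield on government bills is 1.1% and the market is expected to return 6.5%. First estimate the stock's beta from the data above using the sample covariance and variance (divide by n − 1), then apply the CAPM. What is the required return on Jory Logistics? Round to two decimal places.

Mean R_i = (6.7 + 2.3 + 0.4 + 2.8 − 3.2 + 1.0 + 1.6) / 7 = 1.6571%
Mean R_m = (5.8 + 7.8 − 6.6 + 9.7 + 3.2 + 8.0 + 2.3) / 7 = 4.3143%
Σ(R_i − R̄_i)(R_m − R̄_m) = 32.7143  ⇒  Cov = 32.7143 / 6 = 5.4524
Σ(R_m − R̄_m)² = 181.3686  ⇒  Var(R_m) = 181.3686 / 6 = 30.2281
β = Cov / Var(R_m) = 5.4524 / 30.2281 = 0.1804
MRP = 6.5% − 1.1% = 5.40%
E(R) = R_f + β × MRP = 1.1% + 0.1804 × 5.4% = 2.07%

2.07%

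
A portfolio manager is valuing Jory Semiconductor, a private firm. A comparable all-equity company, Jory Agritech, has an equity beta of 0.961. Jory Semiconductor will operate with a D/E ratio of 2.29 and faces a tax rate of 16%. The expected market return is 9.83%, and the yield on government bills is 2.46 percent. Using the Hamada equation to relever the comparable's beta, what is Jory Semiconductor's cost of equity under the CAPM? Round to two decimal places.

23.17%

β_L = β_U × [1 + (1 − t)(D/E)] = 0.961 × [1 + (1 − 0.16) × 2.29]
    = 0.961 × [1 + 0.84 × 2.29] = 0.961 × 2.9236 = 2.8096
MRP = 9.83% − 2.46% = 7.37%
E(R) = R_f + β_L × MRP = 2.46% + 2.8096 × 7.37% = 23.17%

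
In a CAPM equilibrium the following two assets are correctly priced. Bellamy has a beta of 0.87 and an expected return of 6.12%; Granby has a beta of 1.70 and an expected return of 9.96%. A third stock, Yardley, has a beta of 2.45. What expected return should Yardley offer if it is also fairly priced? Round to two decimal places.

MRP (SML slope) = (9.96% − 6.12%) / (1.70 − 0.87) = 3.84% / 0.83 = 4.6265%
R_f (intercept) = 6.12% − 0.87 × 4.6265% = 2.0949%
E(R_Yardley) = R_f + β × MRP = 2.0949% + 2.45 × 4.6265% = 13.43%

13.43%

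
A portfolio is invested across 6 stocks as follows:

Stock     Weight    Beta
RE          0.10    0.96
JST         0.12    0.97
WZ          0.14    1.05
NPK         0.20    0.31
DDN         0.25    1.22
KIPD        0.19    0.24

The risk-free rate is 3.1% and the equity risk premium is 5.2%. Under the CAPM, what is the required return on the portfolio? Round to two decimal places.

7.11%

β_P = Σ w_i β_i = 0.10×0.96 + 0.12×0.97 + 0.14×1.05 + 0.20×0.31 + 0.25×1.22 + 0.19×0.24 = 0.7720
E(R_P) = R_f + β_P × MRP = 3.1% + 0.7720 × 5.2% = 7.11%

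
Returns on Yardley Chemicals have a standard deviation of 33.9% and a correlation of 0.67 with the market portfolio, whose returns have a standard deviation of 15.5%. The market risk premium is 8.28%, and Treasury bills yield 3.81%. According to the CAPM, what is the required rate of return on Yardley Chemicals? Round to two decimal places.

β = ρ × σ_i / σ_m = 0.67 × 33.9% / 15.5% = 1.4654
E(R) = 3.81% + 1.4654 × 8.28% = 15.94%

15.94%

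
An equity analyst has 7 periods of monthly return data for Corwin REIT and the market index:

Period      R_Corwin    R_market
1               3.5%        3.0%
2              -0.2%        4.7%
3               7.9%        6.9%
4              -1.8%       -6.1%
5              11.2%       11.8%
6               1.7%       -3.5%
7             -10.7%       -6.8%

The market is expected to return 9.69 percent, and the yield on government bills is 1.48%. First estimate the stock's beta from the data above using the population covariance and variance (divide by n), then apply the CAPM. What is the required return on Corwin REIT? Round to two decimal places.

Mean R_i = (3.5 − 0.2 + 7.9 − 1.8 + 11.2 + 1.7 − 10.7) / 7 = 1.6571%
Mean R_m = (3.0 + 4.7 + 6.9 − 6.1 + 11.8 − 3.5 − 6.8) / 7 = 1.4286%
Σ(R_i − R̄_i)(R_m − R̄_m) = 257.4486  ⇒  Cov = 257.4486 / 7 = 36.7784
Σ(R_m − R̄_m)² = 299.3543  ⇒  Var(R_m) = 299.3543 / 7 = 42.7649
β = Cov / Var(R_m) = 36.7784 / 42.7649 = 0.8600
MRP = 9.69% − 1.48% = 8.21%
E(R) = R_f + β × MRP = 1.48% + 0.8600 × 8.21% = 8.54%

8.54%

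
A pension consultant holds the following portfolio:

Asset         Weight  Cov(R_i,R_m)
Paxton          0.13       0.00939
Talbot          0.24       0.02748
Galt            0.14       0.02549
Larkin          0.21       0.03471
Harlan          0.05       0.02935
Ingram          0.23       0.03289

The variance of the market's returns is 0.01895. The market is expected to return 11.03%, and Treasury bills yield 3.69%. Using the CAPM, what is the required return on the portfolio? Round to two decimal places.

14.42%

β_Paxton = 0.00939 / 0.01895 = 0.4955
β_Talbot = 0.02748 / 0.01895 = 1.4501
β_Galt = 0.02549 / 0.01895 = 1.3451
β_Larkin = 0.03471 / 0.01895 = 1.8317
β_Harlan = 0.02935 / 0.01895 = 1.5488
β_Ingram = 0.03289 / 0.01895 = 1.7356
β_P = Σ w_i β_i = 0.13×0.4955 + 0.24×1.4501 + 0.14×1.3451 + 0.21×1.8317 + 0.05×1.5488 + 0.23×1.7356 = 1.4620
MRP = 11.03% − 3.69% = 7.34%
E(R_P) = R_f + β_P × MRP = 3.69% + 1.4620 × 7.34% = 14.42%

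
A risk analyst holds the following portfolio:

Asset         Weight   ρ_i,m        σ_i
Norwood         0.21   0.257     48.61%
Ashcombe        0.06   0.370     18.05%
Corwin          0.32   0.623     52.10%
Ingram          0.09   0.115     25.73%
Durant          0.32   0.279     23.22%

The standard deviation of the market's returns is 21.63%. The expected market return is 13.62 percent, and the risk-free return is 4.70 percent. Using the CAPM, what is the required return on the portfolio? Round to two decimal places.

β_Norwood = 0.257 × 48.61% / 21.63% = 0.5776
β_Ashcombe = 0.370 × 18.05% / 21.63% = 0.3088
β_Corwin = 0.623 × 52.10% / 21.63% = 1.5006
β_Ingram = 0.115 × 25.73% / 21.63% = 0.1368
β_Durant = 0.279 × 23.22% / 21.63% = 0.2995
β_P = Σ w_i β_i = 0.21×0.5776 + 0.06×0.3088 + 0.32×1.5006 + 0.09×0.1368 + 0.32×0.2995 = 0.7282
MRP = 13.62% − 4.70% = 8.92%
E(R_P) = R_f + β_P × MRP = 4.70% + 0.7282 × 8.92% = 11.20%

11.20%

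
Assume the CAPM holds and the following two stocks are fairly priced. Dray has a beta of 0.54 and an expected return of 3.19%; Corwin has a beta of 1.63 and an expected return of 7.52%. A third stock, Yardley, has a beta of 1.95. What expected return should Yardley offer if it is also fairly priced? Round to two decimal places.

8.79%

MRP (SML slope) = (7.52% − 3.19%) / (1.63 − 0.54) = 4.33% / 1.09 = 3.9725%
R_f (intercept) = 3.19% − 0.54 × 3.9725% = 1.0449%
E(R_Yardley) = R_f + β × MRP = 1.0449% + 1.95 × 3.9725% = 8.79%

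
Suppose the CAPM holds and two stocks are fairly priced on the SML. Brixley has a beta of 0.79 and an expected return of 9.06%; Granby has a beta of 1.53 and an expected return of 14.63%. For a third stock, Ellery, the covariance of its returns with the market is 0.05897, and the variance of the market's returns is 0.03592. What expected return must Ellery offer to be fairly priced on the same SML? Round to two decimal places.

15.47%

MRP = (14.63% − 9.06%) / (1.53 − 0.79) = 7.5270%
R_f = 9.06% − 0.79 × 7.5270% = 3.1137%
β_Ellery = Cov / Var(R_m) = 0.05897 / 0.03592 = 1.6417
E(R_Ellery) = R_f + β × MRP = 3.1137% + 1.6417 × 7.5270% = 15.47%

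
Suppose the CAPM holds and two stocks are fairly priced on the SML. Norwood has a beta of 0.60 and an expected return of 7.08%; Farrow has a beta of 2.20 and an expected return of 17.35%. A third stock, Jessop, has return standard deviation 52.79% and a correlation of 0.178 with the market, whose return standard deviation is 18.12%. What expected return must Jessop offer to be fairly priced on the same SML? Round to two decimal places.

6.56%

MRP = (17.35% − 7.08%) / (2.20 − 0.60) = 6.4188%
R_f = 7.08% − 0.60 × 6.4188% = 3.2287%
β_Jessop = ρ·σ_i/σ_m = 0.178 × 52.79 / 18.12 = 0.5186
E(R_Jessop) = R_f + β × MRP = 3.2287% + 0.5186 × 6.4188% = 6.56%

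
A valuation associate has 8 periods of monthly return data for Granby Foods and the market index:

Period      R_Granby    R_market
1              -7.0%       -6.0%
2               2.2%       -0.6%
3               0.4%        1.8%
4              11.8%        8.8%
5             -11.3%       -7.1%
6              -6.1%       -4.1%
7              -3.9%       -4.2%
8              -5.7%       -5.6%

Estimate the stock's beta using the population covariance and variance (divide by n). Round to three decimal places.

Mean R_i = (-7.0 + 2.2 + 0.4 + 11.8 − 11.3 − 6.1 − 3.9 − 5.7) / 8 = -2.4500%
Mean R_m = (-6.0 − 0.6 + 1.8 + 8.8 − 7.1 − 4.1 − 4.2 − 5.6) / 8 = -2.1250%
Σ(R_i − R̄_i)(R_m − R̄_m) = 257.1300  ⇒  Cov = 257.1300 / 8 = 32.1413
Σ(R_m − R̄_m)² = 197.1350  ⇒  Var(R_m) = 197.1350 / 8 = 24.6419
β = Cov / Var(R_m) = 32.1413 / 24.6419 = 1.3043

1.304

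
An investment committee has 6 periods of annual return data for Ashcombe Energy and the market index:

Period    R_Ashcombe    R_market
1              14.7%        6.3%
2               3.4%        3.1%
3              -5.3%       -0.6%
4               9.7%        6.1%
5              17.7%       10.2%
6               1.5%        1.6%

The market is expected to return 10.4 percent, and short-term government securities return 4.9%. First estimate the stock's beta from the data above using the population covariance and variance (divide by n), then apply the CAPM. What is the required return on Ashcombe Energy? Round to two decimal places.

Mean R_i = (14.7 + 3.4 − 5.3 + 9.7 + 17.7 + 1.5) / 6 = 6.9500%
Mean R_m = (6.3 + 3.1 − 0.6 + 6.1 + 10.2 + 1.6) / 6 = 4.4500%
Σ(R_i − R̄_i)(R_m − R̄_m) = 162.8750  ⇒  Cov = 162.8750 / 6 = 27.1458
Σ(R_m − R̄_m)² = 74.6550  ⇒  Var(R_m) = 74.6550 / 6 = 12.4425
β = Cov / Var(R_m) = 27.1458 / 12.4425 = 2.1817
MRP = 10.4% − 4.9% = 5.50%
E(R) = R_f + β × MRP = 4.9% + 2.1817 × 5.5% = 16.90%

16.90%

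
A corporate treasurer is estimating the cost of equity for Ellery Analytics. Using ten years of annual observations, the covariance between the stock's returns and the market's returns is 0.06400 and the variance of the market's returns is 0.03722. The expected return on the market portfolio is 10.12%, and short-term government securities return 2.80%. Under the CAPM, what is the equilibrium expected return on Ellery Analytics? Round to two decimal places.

β = Cov(R_i, R_m) / Var(R_m) = 0.06400 / 0.03722 = 1.7195
MRP = 10.12% − 2.80% = 7.32%
E(R) = R_f + β × MRP = 2.80% + 1.7195 × 7.32% = 15.39%

15.39%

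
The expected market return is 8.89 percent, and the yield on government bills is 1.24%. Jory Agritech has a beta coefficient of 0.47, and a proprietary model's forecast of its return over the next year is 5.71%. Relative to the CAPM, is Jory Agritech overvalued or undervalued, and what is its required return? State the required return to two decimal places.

MRP = 8.89% − 1.24% = 7.65%
Required return = R_f + β·MRP = 1.24% + 0.47 × 7.65% = 4.84%
Forecast 5.71% > required 4.84% → the stock plots above the SML → undervalued.

Undervalued; required return 4.84%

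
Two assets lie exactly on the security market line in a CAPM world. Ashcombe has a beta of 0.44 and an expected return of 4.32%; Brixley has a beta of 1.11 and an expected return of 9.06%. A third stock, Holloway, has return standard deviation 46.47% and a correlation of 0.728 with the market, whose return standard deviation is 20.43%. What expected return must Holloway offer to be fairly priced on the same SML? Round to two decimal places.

12.92%

MRP = (9.06% − 4.32%) / (1.11 − 0.44) = 7.0746%
R_f = 4.32% − 0.44 × 7.0746% = 1.2072%
β_Holloway = ρ·σ_i/σ_m = 0.728 × 46.47 / 20.43 = 1.6559
E(R_Holloway) = R_f + β × MRP = 1.2072% + 1.6559 × 7.0746% = 12.92%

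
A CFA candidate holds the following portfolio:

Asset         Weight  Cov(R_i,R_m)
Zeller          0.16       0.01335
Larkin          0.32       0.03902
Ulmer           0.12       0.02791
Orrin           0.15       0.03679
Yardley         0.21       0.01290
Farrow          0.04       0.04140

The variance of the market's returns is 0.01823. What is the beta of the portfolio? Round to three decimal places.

β_Zeller = 0.01335 / 0.01823 = 0.7323
β_Larkin = 0.03902 / 0.01823 = 2.1404
β_Ulmer = 0.02791 / 0.01823 = 1.5310
β_Orrin = 0.03679 / 0.01823 = 2.0181
β_Yardley = 0.01290 / 0.01823 = 0.7076
β_Farrow = 0.04140 / 0.01823 = 2.2710
β_P = Σ w_i β_i = 0.16×0.7323 + 0.32×2.1404 + 0.12×1.5310 + 0.15×2.0181 + 0.21×0.7076 + 0.04×2.2710 = 1.5280

1.528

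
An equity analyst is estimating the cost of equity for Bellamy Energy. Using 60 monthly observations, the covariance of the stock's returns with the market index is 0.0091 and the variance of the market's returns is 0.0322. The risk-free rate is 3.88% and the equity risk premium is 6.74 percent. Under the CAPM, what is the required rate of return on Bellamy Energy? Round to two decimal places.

β = Cov(R_i, R_m) / Var(R_m) = 0.0091 / 0.0322 = 0.2826
E(R) = R_f + β × MRP = 3.88% + 0.2826 × 6.74% = 5.78%

5.78%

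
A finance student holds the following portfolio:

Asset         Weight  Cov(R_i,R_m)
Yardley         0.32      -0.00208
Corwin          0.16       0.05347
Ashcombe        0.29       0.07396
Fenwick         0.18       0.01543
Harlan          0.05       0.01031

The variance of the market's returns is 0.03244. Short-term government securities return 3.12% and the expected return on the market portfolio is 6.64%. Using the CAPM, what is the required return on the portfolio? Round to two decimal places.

6.66%

β_Yardley = -0.00208 / 0.03244 = -0.0641
β_Corwin = 0.05347 / 0.03244 = 1.6483
β_Ashcombe = 0.07396 / 0.03244 = 2.2799
β_Fenwick = 0.01543 / 0.03244 = 0.4756
β_Harlan = 0.01031 / 0.03244 = 0.3178
β_P = Σ w_i β_i = 0.32×-0.0641 + 0.16×1.6483 + 0.29×2.2799 + 0.18×0.4756 + 0.05×0.3178 = 1.0059
MRP = 6.64% − 3.12% = 3.52%
E(R_P) = R_f + β_P × MRP = 3.12% + 1.0059 × 3.52% = 6.66%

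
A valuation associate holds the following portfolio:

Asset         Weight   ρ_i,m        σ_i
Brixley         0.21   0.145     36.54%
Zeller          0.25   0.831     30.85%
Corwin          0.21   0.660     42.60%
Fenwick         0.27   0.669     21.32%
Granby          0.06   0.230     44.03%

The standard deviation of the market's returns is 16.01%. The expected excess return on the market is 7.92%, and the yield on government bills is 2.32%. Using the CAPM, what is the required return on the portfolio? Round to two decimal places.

β_Brixley = 0.145 × 36.54% / 16.01% = 0.3309
β_Zeller = 0.831 × 30.85% / 16.01% = 1.6013
β_Corwin = 0.660 × 42.60% / 16.01% = 1.7562
β_Fenwick = 0.669 × 21.32% / 16.01% = 0.8909
β_Granby = 0.230 × 44.03% / 16.01% = 0.6325
β_P = Σ w_i β_i = 0.21×0.3309 + 0.25×1.6013 + 0.21×1.7562 + 0.27×0.8909 + 0.06×0.6325 = 1.1171
E(R_P) = R_f + β_P × MRP = 2.32% + 1.1171 × 7.92% = 11.17%

11.17%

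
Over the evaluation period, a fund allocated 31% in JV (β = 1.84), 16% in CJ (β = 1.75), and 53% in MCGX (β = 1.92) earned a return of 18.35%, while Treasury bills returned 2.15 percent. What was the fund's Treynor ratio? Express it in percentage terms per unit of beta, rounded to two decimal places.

8.67%

β_P = 0.31×1.84 + 0.16×1.75 + 0.53×1.92 = 1.8680
Treynor = (R_P − R_f) / β_P = (18.35% − 2.15%) / 1.8680 = 16.20% / 1.8680 = 8.67%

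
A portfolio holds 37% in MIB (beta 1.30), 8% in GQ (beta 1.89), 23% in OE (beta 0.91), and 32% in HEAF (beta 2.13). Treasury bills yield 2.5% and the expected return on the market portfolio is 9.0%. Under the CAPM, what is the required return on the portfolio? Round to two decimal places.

β_P = Σ w_i β_i = 0.37×1.30 + 0.08×1.89 + 0.23×0.91 + 0.32×2.13 = 1.5231
MRP = 9.0% − 2.5% = 6.50%
E(R_P) = R_f + β_P × MRP = 2.5% + 1.5231 × 6.5% = 12.40%

12.40%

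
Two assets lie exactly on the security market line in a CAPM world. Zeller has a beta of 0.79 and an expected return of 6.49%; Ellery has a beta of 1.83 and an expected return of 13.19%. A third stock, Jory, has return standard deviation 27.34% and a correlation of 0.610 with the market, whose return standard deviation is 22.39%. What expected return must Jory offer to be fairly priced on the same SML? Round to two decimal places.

MRP = (13.19% − 6.49%) / (1.83 − 0.79) = 6.4423%
R_f = 6.49% − 0.79 × 6.4423% = 1.4006%
β_Jory = ρ·σ_i/σ_m = 0.610 × 27.34 / 22.39 = 0.7449
E(R_Jory) = R_f + β × MRP = 1.4006% + 0.7449 × 6.4423% = 6.20%

6.20%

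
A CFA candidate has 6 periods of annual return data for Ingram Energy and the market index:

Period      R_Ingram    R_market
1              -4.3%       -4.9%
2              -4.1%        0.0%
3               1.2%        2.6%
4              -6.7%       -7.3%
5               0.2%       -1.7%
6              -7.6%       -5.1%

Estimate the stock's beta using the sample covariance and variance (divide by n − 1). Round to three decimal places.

0.782

Mean R_i = (-4.3 − 4.1 + 1.2 − 6.7 + 0.2 − 7.6) / 6 = -3.5500%
Mean R_m = (-4.9 + 0.0 + 2.6 − 7.3 − 1.7 − 5.1) / 6 = -2.7333%
Σ(R_i − R̄_i)(R_m − R̄_m) = 53.3000  ⇒  Cov = 53.3000 / 5 = 10.6600
Σ(R_m − R̄_m)² = 68.1333  ⇒  Var(R_m) = 68.1333 / 5 = 13.6267
β = Cov / Var(R_m) = 10.6600 / 13.6267 = 0.7823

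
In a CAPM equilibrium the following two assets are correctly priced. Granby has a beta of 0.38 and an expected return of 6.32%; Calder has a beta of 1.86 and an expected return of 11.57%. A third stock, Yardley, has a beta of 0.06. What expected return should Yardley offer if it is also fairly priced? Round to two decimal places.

MRP (SML slope) = (11.57% − 6.32%) / (1.86 − 0.38) = 5.25% / 1.48 = 3.5473%
R_f (intercept) = 6.32% − 0.38 × 3.5473% = 4.9720%
E(R_Yardley) = R_f + β × MRP = 4.9720% + 0.06 × 3.5473% = 5.18%

5.18%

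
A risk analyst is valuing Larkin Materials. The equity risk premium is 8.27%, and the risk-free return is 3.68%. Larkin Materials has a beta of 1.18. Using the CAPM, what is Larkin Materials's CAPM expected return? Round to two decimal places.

13.44%

E(R) = R_f + β × MRP = 3.68% + 1.18 × 8.27% = 13.44%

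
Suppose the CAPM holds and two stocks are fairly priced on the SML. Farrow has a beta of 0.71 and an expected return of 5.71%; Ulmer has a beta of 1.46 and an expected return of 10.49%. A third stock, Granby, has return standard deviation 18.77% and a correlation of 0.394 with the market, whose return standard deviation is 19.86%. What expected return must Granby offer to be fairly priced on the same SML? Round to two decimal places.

3.56%

MRP = (10.49% − 5.71%) / (1.46 − 0.71) = 6.3733%
R_f = 5.71% − 0.71 × 6.3733% = 1.1850%
β_Granby = ρ·σ_i/σ_m = 0.394 × 18.77 / 19.86 = 0.3724
E(R_Granby) = R_f + β × MRP = 1.1850% + 0.3724 × 6.3733% = 3.56%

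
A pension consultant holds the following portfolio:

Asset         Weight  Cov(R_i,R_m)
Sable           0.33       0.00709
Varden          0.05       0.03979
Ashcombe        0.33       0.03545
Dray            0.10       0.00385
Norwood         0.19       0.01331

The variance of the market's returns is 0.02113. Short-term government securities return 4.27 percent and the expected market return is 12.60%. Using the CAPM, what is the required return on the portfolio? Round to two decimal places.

β_Sable = 0.00709 / 0.02113 = 0.3355
β_Varden = 0.03979 / 0.02113 = 1.8831
β_Ashcombe = 0.03545 / 0.02113 = 1.6777
β_Dray = 0.00385 / 0.02113 = 0.1822
β_Norwood = 0.01331 / 0.02113 = 0.6299
β_P = Σ w_i β_i = 0.33×0.3355 + 0.05×1.8831 + 0.33×1.6777 + 0.10×0.1822 + 0.19×0.6299 = 0.8964
MRP = 12.60% − 4.27% = 8.33%
E(R_P) = R_f + β_P × MRP = 4.27% + 0.8964 × 8.33% = 11.74%

11.74%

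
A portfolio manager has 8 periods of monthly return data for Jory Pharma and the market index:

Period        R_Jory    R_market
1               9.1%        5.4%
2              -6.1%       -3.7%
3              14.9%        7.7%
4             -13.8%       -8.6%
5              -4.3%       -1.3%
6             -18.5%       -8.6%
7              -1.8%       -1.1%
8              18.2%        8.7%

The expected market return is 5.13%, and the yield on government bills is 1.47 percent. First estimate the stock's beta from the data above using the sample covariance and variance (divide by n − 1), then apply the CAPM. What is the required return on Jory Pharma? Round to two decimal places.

8.49%

Mean R_i = (9.1 − 6.1 + 14.9 − 13.8 − 4.3 − 18.5 − 1.8 + 18.2) / 8 = -0.2875%
Mean R_m = (5.4 − 3.7 + 7.7 − 8.6 − 1.3 − 8.6 − 1.1 + 8.7) / 8 = -0.1875%
Σ(R_i − R̄_i)(R_m − R̄_m) = 629.6988  ⇒  Cov = 629.6988 / 7 = 89.9570
Σ(R_m − R̄_m)² = 328.3688  ⇒  Var(R_m) = 328.3688 / 7 = 46.9098
β = Cov / Var(R_m) = 89.9570 / 46.9098 = 1.9177
MRP = 5.13% − 1.47% = 3.66%
E(R) = R_f + β × MRP = 1.47% + 1.9177 × 3.66% = 8.49%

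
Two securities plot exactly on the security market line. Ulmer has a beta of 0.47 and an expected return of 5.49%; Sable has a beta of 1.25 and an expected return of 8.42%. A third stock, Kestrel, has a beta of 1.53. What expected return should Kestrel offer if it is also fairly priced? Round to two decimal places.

MRP (SML slope) = (8.42% − 5.49%) / (1.25 − 0.47) = 2.93% / 0.78 = 3.7564%
R_f (intercept) = 5.49% − 0.47 × 3.7564% = 3.7245%
E(R_Kestrel) = R_f + β × MRP = 3.7245% + 1.53 × 3.7564% = 9.47%

9.47%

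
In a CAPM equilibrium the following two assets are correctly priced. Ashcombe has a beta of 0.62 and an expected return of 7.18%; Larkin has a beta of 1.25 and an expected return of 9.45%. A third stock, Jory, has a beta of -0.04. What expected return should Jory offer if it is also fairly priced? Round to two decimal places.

4.80%

MRP (SML slope) = (9.45% − 7.18%) / (1.25 − 0.62) = 2.27% / 0.63 = 3.6032%
R_f (intercept) = 7.18% − 0.62 × 3.6032% = 4.9460%
E(R_Jory) = R_f + β × MRP = 4.9460% + -0.04 × 3.6032% = 4.80%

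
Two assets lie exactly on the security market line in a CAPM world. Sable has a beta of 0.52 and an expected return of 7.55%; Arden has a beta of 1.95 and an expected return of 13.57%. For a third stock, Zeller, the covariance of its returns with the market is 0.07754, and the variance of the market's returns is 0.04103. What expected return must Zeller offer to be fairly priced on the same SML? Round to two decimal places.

MRP = (13.57% − 7.55%) / (1.95 − 0.52) = 4.2098%
R_f = 7.55% − 0.52 × 4.2098% = 5.3609%
β_Zeller = Cov / Var(R_m) = 0.07754 / 0.04103 = 1.8898
E(R_Zeller) = R_f + β × MRP = 5.3609% + 1.8898 × 4.2098% = 13.32%

13.32%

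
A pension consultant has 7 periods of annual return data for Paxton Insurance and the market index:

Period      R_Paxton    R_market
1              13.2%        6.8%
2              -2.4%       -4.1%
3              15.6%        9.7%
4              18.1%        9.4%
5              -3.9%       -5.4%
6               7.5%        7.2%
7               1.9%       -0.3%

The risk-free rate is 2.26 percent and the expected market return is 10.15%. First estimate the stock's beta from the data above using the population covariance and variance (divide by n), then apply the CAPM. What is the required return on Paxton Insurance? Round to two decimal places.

Mean R_i = (13.2 − 2.4 + 15.6 + 18.1 − 3.9 + 7.5 + 1.9) / 7 = 7.1429%
Mean R_m = (6.8 − 4.1 + 9.7 + 9.4 − 5.4 + 7.2 − 0.3) / 7 = 3.3286%
Σ(R_i − R̄_i)(R_m − R̄_m) = 329.1214  ⇒  Cov = 329.1214 / 7 = 47.0173
Σ(R_m − R̄_m)² = 249.0343  ⇒  Var(R_m) = 249.0343 / 7 = 35.5763
β = Cov / Var(R_m) = 47.0173 / 35.5763 = 1.3216
MRP = 10.15% − 2.26% = 7.89%
E(R) = R_f + β × MRP = 2.26% + 1.3216 × 7.89% = 12.69%

12.69%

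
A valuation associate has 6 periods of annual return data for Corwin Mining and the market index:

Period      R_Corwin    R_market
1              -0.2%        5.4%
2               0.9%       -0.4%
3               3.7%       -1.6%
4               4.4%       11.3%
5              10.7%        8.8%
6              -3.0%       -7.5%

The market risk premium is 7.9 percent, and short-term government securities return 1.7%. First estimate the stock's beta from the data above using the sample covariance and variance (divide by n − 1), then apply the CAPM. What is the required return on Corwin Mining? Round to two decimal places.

Mean R_i = (-0.2 + 0.9 + 3.7 + 4.4 + 10.7 − 3.0) / 6 = 2.7500%
Mean R_m = (5.4 − 0.4 − 1.6 + 11.3 + 8.8 − 7.5) / 6 = 2.6667%
Σ(R_i − R̄_i)(R_m − R̄_m) = 115.0200  ⇒  Cov = 115.0200 / 5 = 23.0040
Σ(R_m − R̄_m)² = 250.5933  ⇒  Var(R_m) = 250.5933 / 5 = 50.1187
β = Cov / Var(R_m) = 23.0040 / 50.1187 = 0.4590
E(R) = R_f + β × MRP = 1.7% + 0.4590 × 7.9% = 5.33%

5.33%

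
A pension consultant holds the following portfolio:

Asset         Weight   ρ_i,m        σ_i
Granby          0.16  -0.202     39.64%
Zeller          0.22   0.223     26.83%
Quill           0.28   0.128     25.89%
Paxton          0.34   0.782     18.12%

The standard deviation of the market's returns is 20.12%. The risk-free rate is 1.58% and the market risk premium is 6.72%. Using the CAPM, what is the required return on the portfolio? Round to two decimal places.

β_Granby = -0.202 × 39.64% / 20.12% = -0.3980
β_Zeller = 0.223 × 26.83% / 20.12% = 0.2974
β_Quill = 0.128 × 25.89% / 20.12% = 0.1647
β_Paxton = 0.782 × 18.12% / 20.12% = 0.7043
β_P = Σ w_i β_i = 0.16×-0.3980 + 0.22×0.2974 + 0.28×0.1647 + 0.34×0.7043 = 0.2873
E(R_P) = R_f + β_P × MRP = 1.58% + 0.2873 × 6.72% = 3.51%

3.51%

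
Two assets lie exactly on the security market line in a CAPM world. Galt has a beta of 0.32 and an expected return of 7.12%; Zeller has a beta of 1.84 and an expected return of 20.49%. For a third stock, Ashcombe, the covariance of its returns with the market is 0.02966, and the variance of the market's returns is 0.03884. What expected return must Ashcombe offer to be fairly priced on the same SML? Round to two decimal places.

MRP = (20.49% − 7.12%) / (1.84 − 0.32) = 8.7961%
R_f = 7.12% − 0.32 × 8.7961% = 4.3052%
β_Ashcombe = Cov / Var(R_m) = 0.02966 / 0.03884 = 0.7636
E(R_Ashcombe) = R_f + β × MRP = 4.3052% + 0.7636 × 8.7961% = 11.02%

11.02%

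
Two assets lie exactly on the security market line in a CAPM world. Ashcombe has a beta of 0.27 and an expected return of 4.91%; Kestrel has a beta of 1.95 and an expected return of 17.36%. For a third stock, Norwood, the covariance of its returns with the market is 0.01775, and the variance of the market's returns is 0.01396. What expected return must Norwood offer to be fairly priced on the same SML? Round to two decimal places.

12.33%

MRP = (17.36% − 4.91%) / (1.95 − 0.27) = 7.4107%
R_f = 4.91% − 0.27 × 7.4107% = 2.9091%
β_Norwood = Cov / Var(R_m) = 0.01775 / 0.01396 = 1.2715
E(R_Norwood) = R_f + β × MRP = 2.9091% + 1.2715 × 7.4107% = 12.33%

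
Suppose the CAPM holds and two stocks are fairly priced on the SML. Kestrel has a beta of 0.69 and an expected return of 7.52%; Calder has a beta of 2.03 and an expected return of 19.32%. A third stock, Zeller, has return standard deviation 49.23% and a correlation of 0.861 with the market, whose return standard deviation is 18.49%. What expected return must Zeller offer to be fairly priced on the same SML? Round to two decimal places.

MRP = (19.32% − 7.52%) / (2.03 − 0.69) = 8.8060%
R_f = 7.52% − 0.69 × 8.8060% = 1.4439%
β_Zeller = ρ·σ_i/σ_m = 0.861 × 49.23 / 18.49 = 2.2924
E(R_Zeller) = R_f + β × MRP = 1.4439% + 2.2924 × 8.8060% = 21.63%

21.63%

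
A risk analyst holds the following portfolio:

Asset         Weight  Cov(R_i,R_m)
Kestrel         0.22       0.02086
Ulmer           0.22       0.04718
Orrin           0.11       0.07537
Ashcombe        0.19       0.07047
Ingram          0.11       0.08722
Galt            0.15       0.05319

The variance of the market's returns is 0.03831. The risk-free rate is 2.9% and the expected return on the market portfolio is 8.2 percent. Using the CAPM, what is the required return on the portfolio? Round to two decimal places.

10.40%

β_Kestrel = 0.02086 / 0.03831 = 0.5445
β_Ulmer = 0.04718 / 0.03831 = 1.2315
β_Orrin = 0.07537 / 0.03831 = 1.9674
β_Ashcombe = 0.07047 / 0.03831 = 1.8395
β_Ingram = 0.08722 / 0.03831 = 2.2767
β_Galt = 0.05319 / 0.03831 = 1.3884
β_P = Σ w_i β_i = 0.22×0.5445 + 0.22×1.2315 + 0.11×1.9674 + 0.19×1.8395 + 0.11×2.2767 + 0.15×1.3884 = 1.4153
MRP = 8.2% − 2.9% = 5.30%
E(R_P) = R_f + β_P × MRP = 2.9% + 1.4153 × 5.3% = 10.40%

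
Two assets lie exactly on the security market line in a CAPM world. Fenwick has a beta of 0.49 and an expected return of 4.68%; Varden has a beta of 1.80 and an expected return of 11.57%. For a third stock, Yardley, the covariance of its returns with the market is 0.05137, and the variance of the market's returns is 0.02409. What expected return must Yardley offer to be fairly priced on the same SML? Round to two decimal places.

13.32%

MRP = (11.57% − 4.68%) / (1.80 − 0.49) = 5.2595%
R_f = 4.68% − 0.49 × 5.2595% = 2.1028%
β_Yardley = Cov / Var(R_m) = 0.05137 / 0.02409 = 2.1324
E(R_Yardley) = R_f + β × MRP = 2.1028% + 2.1324 × 5.2595% = 13.32%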